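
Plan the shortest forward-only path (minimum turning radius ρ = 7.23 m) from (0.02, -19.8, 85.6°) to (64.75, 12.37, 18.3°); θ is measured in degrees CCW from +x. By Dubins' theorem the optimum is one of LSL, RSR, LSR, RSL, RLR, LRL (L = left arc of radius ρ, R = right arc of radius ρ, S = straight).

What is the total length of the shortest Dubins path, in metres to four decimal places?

Let ψ = atan2(Δy, Δx) = atan2(32.17, 64.73) = 26.4268° be the start→goal bearing.
Normalize: d = |goal − start| / ρ = 72.283344/7.23 = 9.997696, α = (θ_start − ψ) mod 360° = 59.1732° = 1.032767 rad, β = (θ_goal − ψ) mod 360° = 351.8732° = 6.141346 rad.
Common terms: sin α = 0.858720, cos α = 0.512445, sin β = -0.141364, cos β = 0.989958, cos(α−β) = 0.385906, d² = 99.953930. Work in radians in the unit-radius frame; every candidate has L = ρ·(t + p + q).
LSL: p² = 2 + d² − 2cos(α−β) + 2d(sin α − sin β) = 121.179202; p = √p² = 11.008143; φ = atan2(cos β − cos α, d + sin α − sin β) = 0.043392 rad; t = (φ − α) mod 2π = 5.293810 rad, q = (β − φ) mod 2π = 6.097954 rad → L = 7.23·(5.293810 + 11.008143 + 6.097954) = 7.23·22.399907 = 161.951325 m
RSR: p² = 2 + d² − 2cos(α−β) + 2d(sin β − sin α) = 81.185034; p = √p² = 9.010274; φ = atan2(cos α − cos β, d − sin α + sin β) = -0.053021 rad; t = (α − φ) mod 2π = 1.085788 rad, q = (φ − β) mod 2π = 0.088818 rad → L = 7.23·(1.085788 + 9.010274 + 0.088818) = 7.23·10.184880 = 73.636685 m
LSR: p² = d² − 2 + 2cos(α−β) + 2d(sin α + sin β) = 113.069556; p = √p² = 10.633417; φ = atan2(−cos α − cos β, d + sin α + sin β) − atan2(−2, p) = 0.046608 rad; t = (φ − α) mod 2π = 5.297026 rad, q = (φ − β) mod 2π = 0.188448 rad → L = 7.23·(5.297026 + 10.633417 + 0.188448) = 7.23·16.118891 = 116.539583 m
RSL: p² = d² − 2 + 2cos(α−β) − 2d(sin α + sin β) = 84.381928; p = √p² = 9.185964; φ = atan2(cos α + cos β, d − sin α − sin β) − atan2(2, p) = -0.053879 rad; t = (α − φ) mod 2π = 1.086647 rad, q = (β − φ) mod 2π = 6.195225 rad → L = 7.23·(1.086647 + 9.185964 + 6.195225) = 7.23·16.467836 = 119.062452 m
RLR: c = (6 − d² + 2cos(α−β) + 2d(sin α − sin β))/8 = -9.148129, |c| > 1 → infeasible
LRL: c = (6 − d² + 2cos(α−β) − 2d(sin α − sin β))/8 = -14.147400, |c| > 1 → infeasible
Shortest: RSR with L = 73.636685 m ≈ 73.6367 m

73.6367 m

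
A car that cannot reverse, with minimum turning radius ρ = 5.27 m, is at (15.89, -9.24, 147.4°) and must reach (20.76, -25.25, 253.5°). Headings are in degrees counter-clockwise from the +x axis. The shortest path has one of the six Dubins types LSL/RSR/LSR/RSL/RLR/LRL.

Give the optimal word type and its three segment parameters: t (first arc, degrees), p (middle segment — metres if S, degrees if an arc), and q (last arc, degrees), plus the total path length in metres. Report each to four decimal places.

RLR: t = 0.8918°, p = 228.8630°, q = 121.8712°, L = 32.3421 m

Let ψ = atan2(Δy, Δx) = atan2(-16.01, 4.87) = -73.0810° be the start→goal bearing.
Normalize: d = |goal − start| / ρ = 16.734306/5.27 = 3.175390, α = (θ_start − ψ) mod 360° = 220.4810° = 3.848120 rad, β = (θ_goal − ψ) mod 360° = 326.5810° = 5.699914 rad.
Common terms: sin α = -0.649196, cos α = -0.760621, sin β = -0.550757, cos β = 0.834666, cos(α−β) = -0.277315, d² = 10.083103. Work in radians in the unit-radius frame; every candidate has L = ρ·(t + p + q).
LSL: p² = 2 + d² − 2cos(α−β) + 2d(sin α − sin β) = 12.012566; p = √p² = 3.465915; φ = atan2(cos β − cos α, d + sin α − sin β) = 0.478309 rad; t = (φ − α) mod 2π = 2.913374 rad, q = (β − φ) mod 2π = 5.221605 rad → L = 5.27·(2.913374 + 3.465915 + 5.221605) = 5.27·11.600895 = 61.136714 m
RSR: p² = 2 + d² − 2cos(α−β) + 2d(sin β − sin α) = 13.262898; p = √p² = 3.641826; φ = atan2(cos α − cos β, d − sin α + sin β) = -0.453424 rad; t = (α − φ) mod 2π = 4.301544 rad, q = (φ − β) mod 2π = 0.129847 rad → L = 5.27·(4.301544 + 3.641826 + 0.129847) = 5.27·8.073217 = 42.545854 m
LSR: p² = d² − 2 + 2cos(α−β) + 2d(sin α + sin β) = -0.092167 < 0 → infeasible
RSL: p² = d² − 2 + 2cos(α−β) − 2d(sin α + sin β) = 15.149113; p = √p² = 3.892186; φ = atan2(cos α + cos β, d − sin α − sin β) − atan2(2, p) = -0.457745 rad; t = (α − φ) mod 2π = 4.305865 rad, q = (β − φ) mod 2π = 6.157659 rad → L = 5.27·(4.305865 + 3.892186 + 6.157659) = 5.27·14.355710 = 75.654590 m
RLR: c = (6 − d² + 2cos(α−β) + 2d(sin α − sin β))/8 = -0.657862; p = 2π − arccos c = 3.994412 rad; φ = atan2(cos α − cos β, d − sin α + sin β) = -0.453424 rad; t = (α − φ + p/2) mod 2π = 0.015564 rad, q = (α − β − t + p) mod 2π = 2.127054 rad → L = 5.27·(0.015564 + 3.994412 + 2.127054) = 5.27·6.137030 = 32.342149 m
LRL: c = (6 − d² + 2cos(α−β) − 2d(sin α − sin β))/8 = -0.501571; p = 2π − arccos c = 4.186975 rad; φ = atan2(cos β − cos α, d + sin α − sin β) = 0.478309 rad; t = (φ − α + p/2) mod 2π = 5.006862 rad, q = (β − α − t + p) mod 2π = 1.031908 rad → L = 5.27·(5.006862 + 4.186975 + 1.031908) = 5.27·10.225745 = 53.889678 m
Shortest: RLR with L = 32.342149 m ≈ 32.3421 m
Convert RLR to answer units (arcs ×180/π): t = 0.015564·180/π = 0.8918°, p = 3.994412·180/π = 228.8630°, q = 2.127054·180/π = 121.8712°, L = 32.3421 m.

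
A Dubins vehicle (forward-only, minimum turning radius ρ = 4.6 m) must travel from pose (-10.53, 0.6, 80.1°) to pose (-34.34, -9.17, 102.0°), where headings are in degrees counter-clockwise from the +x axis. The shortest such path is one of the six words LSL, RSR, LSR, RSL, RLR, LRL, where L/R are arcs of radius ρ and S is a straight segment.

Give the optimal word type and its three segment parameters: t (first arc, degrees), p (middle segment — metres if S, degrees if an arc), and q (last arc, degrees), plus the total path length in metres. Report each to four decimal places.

LSR: t = 164.3829°, p = 15.0341 m, q = 142.4829°, L = 39.6709 m

Let ψ = atan2(Δy, Δx) = atan2(-9.77, -23.81) = -157.6901° be the start→goal bearing.
Normalize: d = |goal − start| / ρ = 25.736530/4.6 = 5.594898, α = (θ_start − ψ) mod 360° = 237.7901° = 4.150220 rad, β = (θ_goal − ψ) mod 360° = 259.6901° = 4.532447 rad.
Common terms: sin α = -0.846101, cos α = -0.533023, sin β = -0.983854, cos β = -0.178972, cos(α−β) = 0.927836, d² = 31.302883. Work in radians in the unit-radius frame; every candidate has L = ρ·(t + p + q).
LSL: p² = 2 + d² − 2cos(α−β) + 2d(sin α − sin β) = 32.988639; p = √p² = 5.743574; φ = atan2(cos β − cos α, d + sin α − sin β) = 0.061682 rad; t = (φ − α) mod 2π = 2.194647 rad, q = (β − φ) mod 2π = 4.470765 rad → L = 4.6·(2.194647 + 5.743574 + 4.470765) = 4.6·12.408986 = 57.081336 m
RSR: p² = 2 + d² − 2cos(α−β) + 2d(sin β − sin α) = 29.905782; p = √p² = 5.468618; φ = atan2(cos α − cos β, d − sin α + sin β) = -0.064787 rad; t = (α − φ) mod 2π = 4.215008 rad, q = (φ − β) mod 2π = 1.685951 rad → L = 4.6·(4.215008 + 5.468618 + 1.685951) = 4.6·11.369576 = 52.300050 m
LSR: p² = d² − 2 + 2cos(α−β) + 2d(sin α + sin β) = 10.681730; p = √p² = 3.268292; φ = atan2(−cos α − cos β, d + sin α + sin β) − atan2(−2, p) = 0.736058 rad; t = (φ − α) mod 2π = 2.869023 rad, q = (φ − β) mod 2π = 2.486796 rad → L = 4.6·(2.869023 + 3.268292 + 2.486796) = 4.6·8.624110 = 39.670906 m
RSL: p² = d² − 2 + 2cos(α−β) − 2d(sin α + sin β) = 51.635380; p = √p² = 7.185776; φ = atan2(cos α + cos β, d − sin α − sin β) − atan2(2, p) = -0.367058 rad; t = (α − φ) mod 2π = 4.517279 rad, q = (β − φ) mod 2π = 4.899506 rad → L = 4.6·(4.517279 + 7.185776 + 4.899506) = 4.6·16.602560 = 76.371778 m
RLR: c = (6 − d² + 2cos(α−β) + 2d(sin α − sin β))/8 = -2.738223, |c| > 1 → infeasible
LRL: c = (6 − d² + 2cos(α−β) − 2d(sin α − sin β))/8 = -3.123580, |c| > 1 → infeasible
Shortest: LSR with L = 39.670906 m ≈ 39.6709 m
Convert LSR to answer units (arcs ×180/π): t = 2.869023·180/π = 164.3829°, p = ρ·p = 4.6·3.268292 = 15.0341 m, q = 2.486796·180/π = 142.4829°, L = 39.6709 m.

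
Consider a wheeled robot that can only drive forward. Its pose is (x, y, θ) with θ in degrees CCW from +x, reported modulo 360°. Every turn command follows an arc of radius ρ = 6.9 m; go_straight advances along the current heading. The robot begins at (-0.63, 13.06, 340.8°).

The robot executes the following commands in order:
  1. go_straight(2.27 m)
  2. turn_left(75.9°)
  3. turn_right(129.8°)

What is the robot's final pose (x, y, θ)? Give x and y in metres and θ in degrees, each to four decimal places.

set_pose: (x, y, θ) = (-0.6300, 13.0600, 340.8000°), ρ = 6.9
go_straight(2.27): x += 2.27·cos θ, y += 2.27·sin θ → (1.5137, 12.3135, 340.8000°)
turn_left(75.9°): centre at ρ to the left, rotate +75.9° → (9.5500, 15.0414, 416.7000° ≡ 56.7000°)
turn_right(129.8°): centre at ρ to the right, rotate −129.8° → (21.9191, 13.2590, -73.1000° ≡ 286.9000°)

(21.9191, 13.2590, 286.9000°)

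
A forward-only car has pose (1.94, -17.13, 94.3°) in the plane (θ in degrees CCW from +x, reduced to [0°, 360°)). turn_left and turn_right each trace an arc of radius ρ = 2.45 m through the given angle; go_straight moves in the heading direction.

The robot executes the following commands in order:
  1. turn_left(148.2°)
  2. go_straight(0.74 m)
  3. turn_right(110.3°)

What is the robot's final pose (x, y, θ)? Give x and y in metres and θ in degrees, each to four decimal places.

set_pose: (x, y, θ) = (1.9400, -17.1300, 94.3000°), ρ = 2.45
turn_left(148.2°): centre at ρ to the left, rotate +148.2° → (-2.6763, -16.1824, 242.5000°)
go_straight(0.74): x += 0.74·cos θ, y += 0.74·sin θ → (-3.0180, -16.8388, 242.5000°)
turn_right(110.3°): centre at ρ to the right, rotate −110.3° → (-7.0061, -17.3532, 132.2000°)

(-7.0061, -17.3532, 132.2000°)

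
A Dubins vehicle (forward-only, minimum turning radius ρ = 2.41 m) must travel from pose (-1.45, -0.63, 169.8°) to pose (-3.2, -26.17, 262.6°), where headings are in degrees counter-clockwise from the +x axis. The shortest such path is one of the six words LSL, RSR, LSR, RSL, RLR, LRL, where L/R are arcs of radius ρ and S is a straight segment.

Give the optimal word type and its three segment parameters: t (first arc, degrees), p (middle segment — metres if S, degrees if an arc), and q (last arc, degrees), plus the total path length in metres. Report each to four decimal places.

LSR: t = 102.9866°, p = 22.6501 m, q = 10.1866°, L = 27.4105 m

Let ψ = atan2(Δy, Δx) = atan2(-25.54, -1.75) = -93.9198° be the start→goal bearing.
Normalize: d = |goal − start| / ρ = 25.599885/2.41 = 10.622359, α = (θ_start − ψ) mod 360° = 263.7198° = 4.602778 rad, β = (θ_goal − ψ) mod 360° = 356.5198° = 6.222444 rad.
Common terms: sin α = -0.993999, cos α = -0.109391, sin β = -0.060704, cos β = 0.998156, cos(α−β) = -0.048850, d² = 112.834507. Work in radians in the unit-radius frame; every candidate has L = ρ·(t + p + q).
LSL: p² = 2 + d² − 2cos(α−β) + 2d(sin α − sin β) = 95.104622; p = √p² = 9.752160; φ = atan2(cos β − cos α, d + sin α − sin β) = 0.113815 rad; t = (φ − α) mod 2π = 1.794222 rad, q = (β − φ) mod 2π = 6.108629 rad → L = 2.41·(1.794222 + 9.752160 + 6.108629) = 2.41·17.655011 = 42.548576 m
RSR: p² = 2 + d² − 2cos(α−β) + 2d(sin β − sin α) = 134.759791; p = √p² = 11.608608; φ = atan2(cos α − cos β, d − sin α + sin β) = -0.095553 rad; t = (α − φ) mod 2π = 4.698331 rad, q = (φ − β) mod 2π = 6.248374 rad → L = 2.41·(4.698331 + 11.608608 + 6.248374) = 2.41·22.555314 = 54.358306 m
LSR: p² = d² − 2 + 2cos(α−β) + 2d(sin α + sin β) = 88.329945; p = √p² = 9.398401; φ = atan2(−cos α − cos β, d + sin α + sin β) − atan2(−2, p) = 0.117048 rad; t = (φ − α) mod 2π = 1.797455 rad, q = (φ − β) mod 2π = 0.177789 rad → L = 2.41·(1.797455 + 9.398401 + 0.177789) = 2.41·11.373645 = 27.410484 m
RSL: p² = d² − 2 + 2cos(α−β) − 2d(sin α + sin β) = 133.143670; p = √p² = 11.538790; φ = atan2(cos α + cos β, d − sin α − sin β) − atan2(2, p) = -0.095658 rad; t = (α − φ) mod 2π = 4.698436 rad, q = (β − φ) mod 2π = 0.034916 rad → L = 2.41·(4.698436 + 11.538790 + 0.034916) = 2.41·16.272142 = 39.215863 m
RLR: c = (6 − d² + 2cos(α−β) + 2d(sin α − sin β))/8 = -15.844974, |c| > 1 → infeasible
LRL: c = (6 − d² + 2cos(α−β) − 2d(sin α − sin β))/8 = -10.888078, |c| > 1 → infeasible
Shortest: LSR with L = 27.410484 m ≈ 27.4105 m
Convert LSR to answer units (arcs ×180/π): t = 1.797455·180/π = 102.9866°, p = ρ·p = 2.41·9.398401 = 22.6501 m, q = 0.177789·180/π = 10.1866°, L = 27.4105 m.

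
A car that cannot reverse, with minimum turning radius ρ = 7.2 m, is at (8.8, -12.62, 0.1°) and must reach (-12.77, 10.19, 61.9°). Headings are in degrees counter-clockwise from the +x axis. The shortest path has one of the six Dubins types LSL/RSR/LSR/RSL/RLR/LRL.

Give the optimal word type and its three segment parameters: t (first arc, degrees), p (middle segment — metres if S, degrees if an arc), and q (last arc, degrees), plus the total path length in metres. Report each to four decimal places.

Let ψ = atan2(Δy, Δx) = atan2(22.81, -21.57) = 133.3995° be the start→goal bearing.
Normalize: d = |goal − start| / ρ = 31.393646/7.2 = 4.360229, α = (θ_start − ψ) mod 360° = 226.7005° = 3.956669 rad, β = (θ_goal − ψ) mod 360° = 288.5005° = 5.035283 rad.
Common terms: sin α = -0.727778, cos α = -0.685813, sin β = -0.948321, cos β = 0.317312, cos(α−β) = 0.472551, d² = 19.011593. Work in radians in the unit-radius frame; every candidate has L = ρ·(t + p + q).
LSL: p² = 2 + d² − 2cos(α−β) + 2d(sin α − sin β) = 21.989727; p = √p² = 4.689320; φ = atan2(cos β − cos α, d + sin α − sin β) = 0.215583 rad; t = (φ − α) mod 2π = 2.542099 rad, q = (β − φ) mod 2π = 4.819700 rad → L = 7.2·(2.542099 + 4.689320 + 4.819700) = 7.2·12.051119 = 86.768059 m
RSR: p² = 2 + d² − 2cos(α−β) + 2d(sin β − sin α) = 18.143257; p = √p² = 4.259490; φ = atan2(cos α − cos β, d − sin α + sin β) = -0.237737 rad; t = (α − φ) mod 2π = 4.194406 rad, q = (φ − β) mod 2π = 1.010166 rad → L = 7.2·(4.194406 + 4.259490 + 1.010166) = 7.2·9.464062 = 68.141247 m
LSR: p² = d² − 2 + 2cos(α−β) + 2d(sin α + sin β) = 3.340342; p = √p² = 1.827660; φ = atan2(−cos α − cos β, d + sin α + sin β) − atan2(−2, p) = 0.966828 rad; t = (φ − α) mod 2π = 3.293344 rad, q = (φ − β) mod 2π = 2.214731 rad → L = 7.2·(3.293344 + 1.827660 + 2.214731) = 7.2·7.335735 = 52.817293 m
RSL: p² = d² − 2 + 2cos(α−β) − 2d(sin α + sin β) = 32.573048; p = √p² = 5.707280; φ = atan2(cos α + cos β, d − sin α − sin β) − atan2(2, p) = -0.398029 rad; t = (α − φ) mod 2π = 4.354698 rad, q = (β − φ) mod 2π = 5.433312 rad → L = 7.2·(4.354698 + 5.707280 + 5.433312) = 7.2·15.495290 = 111.566091 m
RLR: c = (6 − d² + 2cos(α−β) + 2d(sin α − sin β))/8 = -1.267907, |c| > 1 → infeasible
LRL: c = (6 − d² + 2cos(α−β) − 2d(sin α − sin β))/8 = -1.748716, |c| > 1 → infeasible
Shortest: LSR with L = 52.817293 m ≈ 52.8173 m
Convert LSR to answer units (arcs ×180/π): t = 3.293344·180/π = 188.6947°, p = ρ·p = 7.2·1.827660 = 13.1592 m, q = 2.214731·180/π = 126.8947°, L = 52.8173 m.

LSR: t = 188.6947°, p = 13.1592 m, q = 126.8947°, L = 52.8173 m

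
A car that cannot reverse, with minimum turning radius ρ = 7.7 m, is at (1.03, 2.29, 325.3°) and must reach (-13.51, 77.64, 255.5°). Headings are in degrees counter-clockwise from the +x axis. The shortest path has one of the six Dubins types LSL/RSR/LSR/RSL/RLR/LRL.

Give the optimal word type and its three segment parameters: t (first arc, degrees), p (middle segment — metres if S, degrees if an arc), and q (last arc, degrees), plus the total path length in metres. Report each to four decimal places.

LSL: t = 134.4005°, p = 68.0647 m, q = 155.7995°, L = 107.0648 m

Let ψ = atan2(Δy, Δx) = atan2(75.35, -14.54) = 100.9219° be the start→goal bearing.
Normalize: d = |goal − start| / ρ = 76.740042/7.7 = 9.966239, α = (θ_start − ψ) mod 360° = 224.3781° = 3.916137 rad, β = (θ_goal − ψ) mod 360° = 154.5781° = 2.697897 rad.
Common terms: sin α = -0.699390, cos α = -0.714740, sin β = 0.429280, cos β = -0.903171, cos(α−β) = 0.345298, d² = 99.325925. Work in radians in the unit-radius frame; every candidate has L = ρ·(t + p + q).
LSL: p² = 2 + d² − 2cos(α−β) + 2d(sin α − sin β) = 78.138126; p = √p² = 8.839577; φ = atan2(cos β − cos α, d + sin α − sin β) = -0.021318 rad; t = (φ − α) mod 2π = 2.345730 rad, q = (β − φ) mod 2π = 2.719215 rad → L = 7.7·(2.345730 + 8.839577 + 2.719215) = 7.7·13.904523 = 107.064825 m
RSR: p² = 2 + d² − 2cos(α−β) + 2d(sin β − sin α) = 123.132531; p = √p² = 11.096510; φ = atan2(cos α − cos β, d − sin α + sin β) = 0.016982 rad; t = (α − φ) mod 2π = 3.899155 rad, q = (φ − β) mod 2π = 3.602271 rad → L = 7.7·(3.899155 + 11.096510 + 3.602271) = 7.7·18.597935 = 143.204099 m
LSR: p² = d² − 2 + 2cos(α−β) + 2d(sin α + sin β) = 92.632566; p = √p² = 9.624581; φ = atan2(−cos α − cos β, d + sin α + sin β) − atan2(−2, p) = 0.370224 rad; t = (φ − α) mod 2π = 2.737272 rad, q = (φ − β) mod 2π = 3.955512 rad → L = 7.7·(2.737272 + 9.624581 + 3.955512) = 7.7·16.317366 = 125.643719 m
RSL: p² = d² − 2 + 2cos(α−β) − 2d(sin α + sin β) = 103.400477; p = √p² = 10.168603; φ = atan2(cos α + cos β, d − sin α − sin β) − atan2(2, p) = -0.350964 rad; t = (α − φ) mod 2π = 4.267100 rad, q = (β − φ) mod 2π = 3.048860 rad → L = 7.7·(4.267100 + 10.168603 + 3.048860) = 7.7·17.484563 = 134.631136 m
RLR: c = (6 − d² + 2cos(α−β) + 2d(sin α − sin β))/8 = -14.391566, |c| > 1 → infeasible
LRL: c = (6 − d² + 2cos(α−β) − 2d(sin α − sin β))/8 = -8.767266, |c| > 1 → infeasible
Shortest: LSL with L = 107.064825 m ≈ 107.0648 m
Convert LSL to answer units (arcs ×180/π): t = 2.345730·180/π = 134.4005°, p = ρ·p = 7.7·8.839577 = 68.0647 m, q = 2.719215·180/π = 155.7995°, L = 107.0648 m.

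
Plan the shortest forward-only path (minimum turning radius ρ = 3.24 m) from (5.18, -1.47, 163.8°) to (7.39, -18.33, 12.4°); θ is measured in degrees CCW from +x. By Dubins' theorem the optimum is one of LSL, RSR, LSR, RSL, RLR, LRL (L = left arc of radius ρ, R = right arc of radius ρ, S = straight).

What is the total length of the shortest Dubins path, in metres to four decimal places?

Let ψ = atan2(Δy, Δx) = atan2(-16.86, 2.21) = -82.5323° be the start→goal bearing.
Normalize: d = |goal − start| / ρ = 17.004226/3.24 = 5.248218, α = (θ_start − ψ) mod 360° = 246.3323° = 4.299309 rad, β = (θ_goal − ψ) mod 360° = 94.9323° = 1.656881 rad.
Common terms: sin α = -0.915889, cos α = -0.401432, sin β = 0.996297, cos β = -0.085978, cos(α−β) = -0.877983, d² = 27.543791. Work in radians in the unit-radius frame; every candidate has L = ρ·(t + p + q).
LSL: p² = 2 + d² − 2cos(α−β) + 2d(sin α − sin β) = 11.228621; p = √p² = 3.350913; φ = atan2(cos β − cos α, d + sin α − sin β) = 0.094279 rad; t = (φ − α) mod 2π = 2.078155 rad, q = (β − φ) mod 2π = 1.562602 rad → L = 3.24·(2.078155 + 3.350913 + 1.562602) = 3.24·6.991670 = 22.653011 m
RSR: p² = 2 + d² − 2cos(α−β) + 2d(sin β − sin α) = 51.370893; p = √p² = 7.167349; φ = atan2(cos α − cos β, d − sin α + sin β) = -0.044027 rad; t = (α − φ) mod 2π = 4.343336 rad, q = (φ − β) mod 2π = 4.582278 rad → L = 3.24·(4.343336 + 7.167349 + 4.582278) = 3.24·16.092963 = 52.141200 m
LSR: p² = d² − 2 + 2cos(α−β) + 2d(sin α + sin β) = 24.631824; p = √p² = 4.963046; φ = atan2(−cos α − cos β, d + sin α + sin β) − atan2(−2, p) = 0.474288 rad; t = (φ − α) mod 2π = 2.458164 rad, q = (φ − β) mod 2π = 5.100592 rad → L = 3.24·(2.458164 + 4.963046 + 5.100592) = 3.24·12.521802 = 40.570637 m
RSL: p² = d² − 2 + 2cos(α−β) − 2d(sin α + sin β) = 22.943826; p = √p² = 4.789971; φ = atan2(cos α + cos β, d − sin α − sin β) − atan2(2, p) = -0.489573 rad; t = (α − φ) mod 2π = 4.788882 rad, q = (β − φ) mod 2π = 2.146453 rad → L = 3.24·(4.788882 + 4.789971 + 2.146453) = 3.24·11.725307 = 37.989993 m
RLR: c = (6 − d² + 2cos(α−β) + 2d(sin α − sin β))/8 = -5.421362, |c| > 1 → infeasible
LRL: c = (6 − d² + 2cos(α−β) − 2d(sin α − sin β))/8 = -0.403578; p = 2π − arccos c = 4.296965 rad; φ = atan2(cos β − cos α, d + sin α − sin β) = 0.094279 rad; t = (φ − α + p/2) mod 2π = 4.226638 rad, q = (β − α − t + p) mod 2π = 3.711084 rad → L = 3.24·(4.226638 + 4.296965 + 3.711084) = 3.24·12.234688 = 39.640388 m
Shortest: LSL with L = 22.653011 m ≈ 22.6530 m

22.6530 m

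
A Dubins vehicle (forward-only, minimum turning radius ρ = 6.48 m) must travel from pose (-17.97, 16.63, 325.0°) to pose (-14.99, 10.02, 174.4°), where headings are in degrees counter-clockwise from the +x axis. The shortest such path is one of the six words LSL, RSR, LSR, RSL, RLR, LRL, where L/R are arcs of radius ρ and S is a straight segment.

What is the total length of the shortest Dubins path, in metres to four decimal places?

43.9126 m

Let ψ = atan2(Δy, Δx) = atan2(-6.61, 2.98) = -65.7326° be the start→goal bearing.
Normalize: d = |goal − start| / ρ = 7.250690/6.48 = 1.118934, α = (θ_start − ψ) mod 360° = 30.7326° = 0.536385 rad, β = (θ_goal − ψ) mod 360° = 240.1326° = 4.191105 rad.
Common terms: sin α = 0.511032, cos α = 0.859561, sin β = -0.867180, cos β = -0.497994, cos(α−β) = -0.871214, d² = 1.252012. Work in radians in the unit-radius frame; every candidate has L = ρ·(t + p + q).
LSL: p² = 2 + d² − 2cos(α−β) + 2d(sin α − sin β) = 8.078697; p = √p² = 2.842305; φ = atan2(cos β − cos α, d + sin α − sin β) = -0.497949 rad; t = (φ − α) mod 2π = 5.248851 rad, q = (β − φ) mod 2π = 4.689054 rad → L = 6.48·(5.248851 + 2.842305 + 4.689054) = 6.48·12.780210 = 82.815759 m
RSR: p² = 2 + d² − 2cos(α−β) + 2d(sin β − sin α) = 1.910183; p = √p² = 1.382094; φ = atan2(cos α − cos β, d − sin α + sin β) = 1.759513 rad; t = (α − φ) mod 2π = 5.060057 rad, q = (φ − β) mod 2π = 3.851594 rad → L = 6.48·(5.060057 + 1.382094 + 3.851594) = 6.48·10.293745 = 66.703466 m
LSR: p² = d² − 2 + 2cos(α−β) + 2d(sin α + sin β) = -3.287427 < 0 → infeasible
RSL: p² = d² − 2 + 2cos(α−β) − 2d(sin α + sin β) = -1.693403 < 0 → infeasible
RLR: c = (6 − d² + 2cos(α−β) + 2d(sin α − sin β))/8 = 0.761227; p = 2π − arccos c = 5.577592 rad; φ = atan2(cos α − cos β, d − sin α + sin β) = 1.759513 rad; t = (α − φ + p/2) mod 2π = 1.565668 rad, q = (α − β − t + p) mod 2π = 0.357205 rad → L = 6.48·(1.565668 + 5.577592 + 0.357205) = 6.48·7.500465 = 48.603015 m
LRL: c = (6 − d² + 2cos(α−β) − 2d(sin α − sin β))/8 = -0.009837; p = 2π − arccos c = 4.702552 rad; φ = atan2(cos β − cos α, d + sin α − sin β) = -0.497949 rad; t = (φ − α + p/2) mod 2π = 1.316941 rad, q = (β − α − t + p) mod 2π = 0.757145 rad → L = 6.48·(1.316941 + 4.702552 + 0.757145) = 6.48·6.776637 = 43.912611 m
Shortest: LRL with L = 43.912611 m ≈ 43.9126 m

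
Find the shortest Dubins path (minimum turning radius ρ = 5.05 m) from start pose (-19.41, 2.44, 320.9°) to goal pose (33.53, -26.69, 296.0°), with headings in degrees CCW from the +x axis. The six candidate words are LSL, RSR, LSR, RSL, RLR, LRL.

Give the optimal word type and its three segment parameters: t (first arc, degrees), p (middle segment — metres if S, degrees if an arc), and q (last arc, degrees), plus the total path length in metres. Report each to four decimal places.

LSR: t = 11.2953°, p = 56.4443 m, q = 36.1953°, L = 60.6301 m

Let ψ = atan2(Δy, Δx) = atan2(-29.13, 52.94) = -28.8216° be the start→goal bearing.
Normalize: d = |goal − start| / ρ = 60.425164/5.05 = 11.965379, α = (θ_start − ψ) mod 360° = 349.7216° = 6.103793 rad, β = (θ_goal − ψ) mod 360° = 324.8216° = 5.669206 rad.
Common terms: sin α = -0.178431, cos α = 0.983952, sin β = -0.576124, cos β = 0.817362, cos(α−β) = 0.907044, d² = 143.170297. Work in radians in the unit-radius frame; every candidate has L = ρ·(t + p + q).
LSL: p² = 2 + d² − 2cos(α−β) + 2d(sin α − sin β) = 152.873302; p = √p² = 12.364194; φ = atan2(cos β − cos α, d + sin α − sin β) = -0.013474 rad; t = (φ − α) mod 2π = 0.165918 rad, q = (β − φ) mod 2π = 5.682680 rad → L = 5.05·(0.165918 + 12.364194 + 5.682680) = 5.05·18.212793 = 91.974603 m
RSR: p² = 2 + d² − 2cos(α−β) + 2d(sin β − sin α) = 133.839116; p = √p² = 11.568886; φ = atan2(cos α − cos β, d − sin α + sin β) = 0.014400 rad; t = (α − φ) mod 2π = 6.089393 rad, q = (φ − β) mod 2π = 0.628379 rad → L = 5.05·(6.089393 + 11.568886 + 0.628379) = 5.05·18.286658 = 92.347623 m
LSR: p² = d² − 2 + 2cos(α−β) + 2d(sin α + sin β) = 124.927296; p = √p² = 11.177088; φ = atan2(−cos α − cos β, d + sin α + sin β) − atan2(−2, p) = 0.017749 rad; t = (φ − α) mod 2π = 0.197141 rad, q = (φ − β) mod 2π = 0.631728 rad → L = 5.05·(0.197141 + 11.177088 + 0.631728) = 5.05·12.005957 = 60.630082 m
RSL: p² = d² − 2 + 2cos(α−β) − 2d(sin α + sin β) = 161.041474; p = √p² = 12.690212; φ = atan2(cos α + cos β, d − sin α − sin β) − atan2(2, p) = -0.015638 rad; t = (α − φ) mod 2π = 6.119431 rad, q = (β − φ) mod 2π = 5.684844 rad → L = 5.05·(6.119431 + 12.690212 + 5.684844) = 5.05·24.494487 = 123.697161 m
RLR: c = (6 − d² + 2cos(α−β) + 2d(sin α − sin β))/8 = -15.729889, |c| > 1 → infeasible
LRL: c = (6 − d² + 2cos(α−β) − 2d(sin α − sin β))/8 = -18.109163, |c| > 1 → infeasible
Shortest: LSR with L = 60.630082 m ≈ 60.6301 m
Convert LSR to answer units (arcs ×180/π): t = 0.197141·180/π = 11.2953°, p = ρ·p = 5.05·11.177088 = 56.4443 m, q = 0.631728·180/π = 36.1953°, L = 60.6301 m.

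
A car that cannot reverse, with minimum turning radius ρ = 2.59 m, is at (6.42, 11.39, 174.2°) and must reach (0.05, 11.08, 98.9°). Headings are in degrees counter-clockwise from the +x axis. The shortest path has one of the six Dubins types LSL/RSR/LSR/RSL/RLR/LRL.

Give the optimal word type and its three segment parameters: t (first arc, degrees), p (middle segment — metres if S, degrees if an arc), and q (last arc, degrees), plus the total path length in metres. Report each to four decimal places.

LRL: t = 114.8056°, p = 242.3121°, q = 52.2065°, L = 18.5031 m

Let ψ = atan2(Δy, Δx) = atan2(-0.31, -6.37) = -177.2139° be the start→goal bearing.
Normalize: d = |goal − start| / ρ = 6.377539/2.59 = 2.462370, α = (θ_start − ψ) mod 360° = 351.4139° = 6.133329 rad, β = (θ_goal − ψ) mod 360° = 276.1139° = 4.819096 rad.
Common terms: sin α = -0.149296, cos α = 0.988793, sin β = -0.994312, cos β = 0.106505, cos(α−β) = 0.253758, d² = 6.063267. Work in radians in the unit-radius frame; every candidate has L = ρ·(t + p + q).
LSL: p² = 2 + d² − 2cos(α−β) + 2d(sin α − sin β) = 11.717236; p = √p² = 3.423045; φ = atan2(cos β − cos α, d + sin α − sin β) = -0.260692 rad; t = (φ − α) mod 2π = 6.172349 rad, q = (β − φ) mod 2π = 5.079788 rad → L = 2.59·(6.172349 + 3.423045 + 5.079788) = 2.59·14.675183 = 38.008723 m
RSR: p² = 2 + d² − 2cos(α−β) + 2d(sin β − sin α) = 3.394266; p = √p² = 1.842353; φ = atan2(cos α − cos β, d − sin α + sin β) = 0.499392 rad; t = (α − φ) mod 2π = 5.633937 rad, q = (φ − β) mod 2π = 1.963481 rad → L = 2.59·(5.633937 + 1.842353 + 1.963481) = 2.59·9.439772 = 24.449009 m
LSR: p² = d² − 2 + 2cos(α−β) + 2d(sin α + sin β) = -1.061191 < 0 → infeasible
RSL: p² = d² − 2 + 2cos(α−β) − 2d(sin α + sin β) = 10.202757; p = √p² = 3.194175; φ = atan2(cos α + cos β, d − sin α − sin β) − atan2(2, p) = -0.264530 rad; t = (α − φ) mod 2π = 0.114673 rad, q = (β − φ) mod 2π = 5.083626 rad → L = 2.59·(0.114673 + 3.194175 + 5.083626) = 2.59·8.392474 = 21.736508 m
RLR: c = (6 − d² + 2cos(α−β) + 2d(sin α − sin β))/8 = 0.575717; p = 2π − arccos c = 5.325869 rad; φ = atan2(cos α − cos β, d − sin α + sin β) = 0.499392 rad; t = (α − φ + p/2) mod 2π = 2.013687 rad, q = (α − β − t + p) mod 2π = 4.626416 rad → L = 2.59·(2.013687 + 5.325869 + 4.626416) = 2.59·11.965972 = 30.991867 m
LRL: c = (6 − d² + 2cos(α−β) − 2d(sin α − sin β))/8 = -0.464654; p = 2π − arccos c = 4.229145 rad; φ = atan2(cos β − cos α, d + sin α − sin β) = -0.260692 rad; t = (φ − α + p/2) mod 2π = 2.003736 rad, q = (β − α − t + p) mod 2π = 0.911175 rad → L = 2.59·(2.003736 + 4.229145 + 0.911175) = 2.59·7.144056 = 18.503106 m
Shortest: LRL with L = 18.503106 m ≈ 18.5031 m
Convert LRL to answer units (arcs ×180/π): t = 2.003736·180/π = 114.8056°, p = 4.229145·180/π = 242.3121°, q = 0.911175·180/π = 52.2065°, L = 18.5031 m.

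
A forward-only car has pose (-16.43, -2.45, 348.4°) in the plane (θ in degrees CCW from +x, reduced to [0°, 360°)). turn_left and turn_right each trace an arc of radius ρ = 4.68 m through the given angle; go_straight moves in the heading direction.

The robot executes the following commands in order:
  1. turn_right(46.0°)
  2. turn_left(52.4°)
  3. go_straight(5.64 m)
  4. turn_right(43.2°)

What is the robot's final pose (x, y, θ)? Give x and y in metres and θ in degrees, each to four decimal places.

set_pose: (x, y, θ) = (-16.4300, -2.4500, 348.4000°), ρ = 4.68
turn_right(46.0°): centre at ρ to the right, rotate −46.0° → (-13.4196, -4.5267, 302.4000°)
turn_left(52.4°): centre at ρ to the left, rotate +52.4° → (-9.8923, -6.6798, 354.8000°)
go_straight(5.64): x += 5.64·cos θ, y += 5.64·sin θ → (-4.2755, -7.1910, 354.8000°)
turn_right(43.2°): centre at ρ to the right, rotate −43.2° → (-1.2000, -8.7445, 311.6000°)

(-1.2000, -8.7445, 311.6000°)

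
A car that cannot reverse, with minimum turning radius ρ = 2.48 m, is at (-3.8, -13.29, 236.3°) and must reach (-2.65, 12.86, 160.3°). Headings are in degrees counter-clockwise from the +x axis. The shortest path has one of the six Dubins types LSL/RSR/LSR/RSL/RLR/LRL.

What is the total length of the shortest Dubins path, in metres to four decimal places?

33.0109 m

Let ψ = atan2(Δy, Δx) = atan2(26.15, 1.15) = 87.4819° be the start→goal bearing.
Normalize: d = |goal − start| / ρ = 26.175275/2.48 = 10.554546, α = (θ_start − ψ) mod 360° = 148.8181° = 2.597365 rad, β = (θ_goal − ψ) mod 360° = 72.8181° = 1.270915 rad.
Common terms: sin α = 0.517757, cos α = -0.855528, sin β = 0.955372, cos β = 0.295407, cos(α−β) = 0.241922, d² = 111.398446. Work in radians in the unit-radius frame; every candidate has L = ρ·(t + p + q).
LSL: p² = 2 + d² − 2cos(α−β) + 2d(sin α − sin β) = 103.676957; p = √p² = 10.182188; φ = atan2(cos β − cos α, d + sin α − sin β) = 0.113276 rad; t = (φ − α) mod 2π = 3.799096 rad, q = (β − φ) mod 2π = 1.157639 rad → L = 2.48·(3.799096 + 10.182188 + 1.157639) = 2.48·15.138923 = 37.544530 m
RSR: p² = 2 + d² − 2cos(α−β) + 2d(sin β − sin α) = 122.152247; p = √p² = 11.052251; φ = atan2(cos α − cos β, d − sin α + sin β) = -0.104325 rad; t = (α − φ) mod 2π = 2.701690 rad, q = (φ − β) mod 2π = 4.907945 rad → L = 2.48·(2.701690 + 11.052251 + 4.907945) = 2.48·18.661886 = 46.281478 m
LSR: p² = d² − 2 + 2cos(α−β) + 2d(sin α + sin β) = 140.978700; p = √p² = 11.873445; φ = atan2(−cos α − cos β, d + sin α + sin β) − atan2(−2, p) = 0.213412 rad; t = (φ − α) mod 2π = 3.899232 rad, q = (φ − β) mod 2π = 5.225682 rad → L = 2.48·(3.899232 + 11.873445 + 5.225682) = 2.48·20.998360 = 52.075932 m
RSL: p² = d² − 2 + 2cos(α−β) − 2d(sin α + sin β) = 78.785879; p = √p² = 8.876141; φ = atan2(cos α + cos β, d − sin α − sin β) − atan2(2, p) = -0.283222 rad; t = (α − φ) mod 2π = 2.880587 rad, q = (β − φ) mod 2π = 1.554137 rad → L = 2.48·(2.880587 + 8.876141 + 1.554137) = 2.48·13.310865 = 33.010945 m
RLR: c = (6 − d² + 2cos(α−β) + 2d(sin α − sin β))/8 = -14.269031, |c| > 1 → infeasible
LRL: c = (6 − d² + 2cos(α−β) − 2d(sin α − sin β))/8 = -11.959620, |c| > 1 → infeasible
Shortest: RSL with L = 33.010945 m ≈ 33.0109 m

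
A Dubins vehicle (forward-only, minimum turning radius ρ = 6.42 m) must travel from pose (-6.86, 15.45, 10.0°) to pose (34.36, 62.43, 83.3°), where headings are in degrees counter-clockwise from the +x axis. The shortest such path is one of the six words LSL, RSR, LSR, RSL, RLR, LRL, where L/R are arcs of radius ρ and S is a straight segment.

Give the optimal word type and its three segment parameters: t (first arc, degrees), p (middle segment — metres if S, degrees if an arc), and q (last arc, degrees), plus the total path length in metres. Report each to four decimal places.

LSL: t = 39.0280°, p = 54.8409 m, q = 34.2720°, L = 63.0542 m

Let ψ = atan2(Δy, Δx) = atan2(46.98, 41.22) = 48.7365° be the start→goal bearing.
Normalize: d = |goal − start| / ρ = 62.499670/6.42 = 9.735151, α = (θ_start − ψ) mod 360° = 321.2635° = 5.607107 rad, β = (θ_goal − ψ) mod 360° = 34.5635° = 0.603248 rad.
Common terms: sin α = -0.625739, cos α = 0.780032, sin β = 0.567320, cos β = 0.823498, cos(α−β) = 0.287361, d² = 94.773168. Work in radians in the unit-radius frame; every candidate has L = ρ·(t + p + q).
LSL: p² = 2 + d² − 2cos(α−β) + 2d(sin α − sin β) = 72.969228; p = √p² = 8.542203; φ = atan2(cos β − cos α, d + sin α − sin β) = 0.005088 rad; t = (φ − α) mod 2π = 0.681167 rad, q = (β − φ) mod 2π = 0.598159 rad → L = 6.42·(0.681167 + 8.542203 + 0.598159) = 6.42·9.821529 = 63.054217 m
RSR: p² = 2 + d² − 2cos(α−β) + 2d(sin β − sin α) = 119.427666; p = √p² = 10.928297; φ = atan2(cos α − cos β, d − sin α + sin β) = -0.003977 rad; t = (α − φ) mod 2π = 5.611084 rad, q = (φ − β) mod 2π = 5.675960 rad → L = 6.42·(5.611084 + 10.928297 + 5.675960) = 6.42·22.215341 = 142.622488 m
LSR: p² = d² − 2 + 2cos(α−β) + 2d(sin α + sin β) = 92.210447; p = √p² = 9.602627; φ = atan2(−cos α − cos β, d + sin α + sin β) − atan2(−2, p) = 0.041123 rad; t = (φ − α) mod 2π = 0.717202 rad, q = (φ − β) mod 2π = 5.721061 rad → L = 6.42·(0.717202 + 9.602627 + 5.721061) = 6.42·16.040890 = 102.982513 m
RSL: p² = d² − 2 + 2cos(α−β) − 2d(sin α + sin β) = 94.485331; p = √p² = 9.720357; φ = atan2(cos α + cos β, d − sin α − sin β) − atan2(2, p) = -0.040629 rad; t = (α − φ) mod 2π = 5.647736 rad, q = (β − φ) mod 2π = 0.643877 rad → L = 6.42·(5.647736 + 9.720357 + 0.643877) = 6.42·16.011969 = 102.796838 m
RLR: c = (6 − d² + 2cos(α−β) + 2d(sin α − sin β))/8 = -13.928458, |c| > 1 → infeasible
LRL: c = (6 − d² + 2cos(α−β) − 2d(sin α − sin β))/8 = -8.121153, |c| > 1 → infeasible
Shortest: LSL with L = 63.054217 m ≈ 63.0542 m
Convert LSL to answer units (arcs ×180/π): t = 0.681167·180/π = 39.0280°, p = ρ·p = 6.42·8.542203 = 54.8409 m, q = 0.598159·180/π = 34.2720°, L = 63.0542 m.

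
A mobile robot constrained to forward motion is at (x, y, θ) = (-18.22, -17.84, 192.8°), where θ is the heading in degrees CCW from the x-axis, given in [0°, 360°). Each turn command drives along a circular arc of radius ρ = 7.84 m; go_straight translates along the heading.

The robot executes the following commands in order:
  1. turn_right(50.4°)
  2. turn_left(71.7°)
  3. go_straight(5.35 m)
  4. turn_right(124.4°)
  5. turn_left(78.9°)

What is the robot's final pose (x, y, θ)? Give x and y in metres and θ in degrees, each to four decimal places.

set_pose: (x, y, θ) = (-18.2200, -17.8400, 192.8000°), ρ = 7.84
turn_right(50.4°): centre at ρ to the right, rotate −50.4° → (-24.7405, -16.4064, 142.4000°)
turn_left(71.7°): centre at ρ to the left, rotate +71.7° → (-33.9194, -16.1259, 214.1000°)
go_straight(5.35): x += 5.35·cos θ, y += 5.35·sin θ → (-38.3495, -19.1254, 214.1000°)
turn_right(124.4°): centre at ρ to the right, rotate −124.4° → (-50.5849, -12.5923, 89.7000°)
turn_left(78.9°): centre at ρ to the left, rotate +78.9° → (-56.8751, -4.8659, 168.6000°)

(-56.8751, -4.8659, 168.6000°)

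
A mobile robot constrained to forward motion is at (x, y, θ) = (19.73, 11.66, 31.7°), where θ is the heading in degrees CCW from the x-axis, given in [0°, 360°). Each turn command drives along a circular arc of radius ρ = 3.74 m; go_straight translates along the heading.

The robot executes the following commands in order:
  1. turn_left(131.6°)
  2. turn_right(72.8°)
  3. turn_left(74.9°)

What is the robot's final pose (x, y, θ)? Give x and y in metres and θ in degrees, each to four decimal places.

(13.3772, 25.5605, 165.4000°)

set_pose: (x, y, θ) = (19.7300, 11.6600, 31.7000°), ρ = 3.74
turn_left(131.6°): centre at ρ to the left, rotate +131.6° → (18.8395, 18.4243, 163.3000°)
turn_right(72.8°): centre at ρ to the right, rotate −72.8° → (16.1743, 21.9739, 90.5000°)
turn_left(74.9°): centre at ρ to the left, rotate +74.9° → (13.3772, 25.5605, 165.4000°)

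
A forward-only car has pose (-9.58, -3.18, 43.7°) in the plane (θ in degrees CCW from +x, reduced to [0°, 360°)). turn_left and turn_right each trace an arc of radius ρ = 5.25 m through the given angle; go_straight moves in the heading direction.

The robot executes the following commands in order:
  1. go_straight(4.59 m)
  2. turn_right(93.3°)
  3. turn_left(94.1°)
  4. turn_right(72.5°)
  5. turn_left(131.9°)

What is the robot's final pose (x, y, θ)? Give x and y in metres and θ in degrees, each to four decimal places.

set_pose: (x, y, θ) = (-9.5800, -3.1800, 43.7000°), ρ = 5.25
go_straight(4.59): x += 4.59·cos θ, y += 4.59·sin θ → (-6.2616, -0.0088, 43.7000°)
turn_right(93.3°): centre at ρ to the right, rotate −93.3° → (1.3636, -0.4018, -49.6000° ≡ 310.4000°)
turn_left(94.1°): centre at ρ to the left, rotate +94.1° → (9.0415, -0.7437, 404.5000° ≡ 44.5000°)
turn_right(72.5°): centre at ρ to the right, rotate −72.5° → (15.1860, 0.1472, -28.0000° ≡ 332.0000°)
turn_left(131.9°): centre at ρ to the left, rotate +131.9° → (22.7470, 6.0438, 463.9000° ≡ 103.9000°)

(22.7470, 6.0438, 103.9000°)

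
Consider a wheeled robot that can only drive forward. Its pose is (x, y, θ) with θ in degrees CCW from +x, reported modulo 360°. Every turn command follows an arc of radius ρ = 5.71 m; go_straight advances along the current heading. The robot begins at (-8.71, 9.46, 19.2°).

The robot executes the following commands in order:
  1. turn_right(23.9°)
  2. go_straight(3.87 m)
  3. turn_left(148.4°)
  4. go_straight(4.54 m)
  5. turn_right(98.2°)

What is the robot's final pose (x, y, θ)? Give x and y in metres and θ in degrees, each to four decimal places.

set_pose: (x, y, θ) = (-8.7100, 9.4600, 19.2000°), ρ = 5.71
turn_right(23.9°): centre at ρ to the right, rotate −23.9° → (-6.3643, 9.7584, -4.7000° ≡ 355.3000°)
go_straight(3.87): x += 3.87·cos θ, y += 3.87·sin θ → (-2.5073, 9.4413, 355.3000°)
turn_left(148.4°): centre at ρ to the left, rotate +148.4° → (1.3409, 19.7340, 503.7000° ≡ 143.7000°)
go_straight(4.54): x += 4.54·cos θ, y += 4.54·sin θ → (-2.3180, 22.4217, 143.7000°)
turn_right(98.2°): centre at ρ to the right, rotate −98.2° → (-3.0102, 31.0257, 45.5000°)

(-3.0102, 31.0257, 45.5000°)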